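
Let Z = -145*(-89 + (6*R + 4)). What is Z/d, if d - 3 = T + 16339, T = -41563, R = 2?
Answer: -10585/25221 ≈ -0.41969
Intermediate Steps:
d = -25221 (d = 3 + (-41563 + 16339) = 3 - 25224 = -25221)
Z = 10585 (Z = -145*(-89 + (6*2 + 4)) = -145*(-89 + (12 + 4)) = -145*(-89 + 16) = -145*(-73) = 10585)
Z/d = 10585/(-25221) = 10585*(-1/25221) = -10585/25221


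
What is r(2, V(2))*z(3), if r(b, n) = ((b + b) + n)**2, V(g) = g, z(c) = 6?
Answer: 216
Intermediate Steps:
r(b, n) = (n + 2*b)**2 (r(b, n) = (2*b + n)**2 = (n + 2*b)**2)
r(2, V(2))*z(3) = (2 + 2*2)**2*6 = (2 + 4)**2*6 = 6**2*6 = 36*6 = 216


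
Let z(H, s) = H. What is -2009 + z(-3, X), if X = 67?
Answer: -2012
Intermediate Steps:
-2009 + z(-3, X) = -2009 - 3 = -2012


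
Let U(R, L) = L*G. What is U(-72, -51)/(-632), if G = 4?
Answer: 51/158 ≈ 0.32278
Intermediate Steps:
U(R, L) = 4*L (U(R, L) = L*4 = 4*L)
U(-72, -51)/(-632) = (4*(-51))/(-632) = -204*(-1/632) = 51/158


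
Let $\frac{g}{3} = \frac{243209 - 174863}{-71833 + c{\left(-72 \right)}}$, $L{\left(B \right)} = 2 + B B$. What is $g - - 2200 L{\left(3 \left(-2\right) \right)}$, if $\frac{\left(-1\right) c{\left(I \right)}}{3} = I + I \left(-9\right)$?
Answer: $\frac{6149494562}{73561} \approx 83597.0$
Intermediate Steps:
$c{\left(I \right)} = 24 I$ ($c{\left(I \right)} = - 3 \left(I + I \left(-9\right)\right) = - 3 \left(I - 9 I\right) = - 3 \left(- 8 I\right) = 24 I$)
$L{\left(B \right)} = 2 + B^{2}$
$g = - \frac{205038}{73561}$ ($g = 3 \frac{243209 - 174863}{-71833 + 24 \left(-72\right)} = 3 \frac{68346}{-71833 - 1728} = 3 \frac{68346}{-73561} = 3 \cdot 68346 \left(- \frac{1}{73561}\right) = 3 \left(- \frac{68346}{73561}\right) = - \frac{205038}{73561} \approx -2.7873$)
$g - - 2200 L{\left(3 \left(-2\right) \right)} = - \frac{205038}{73561} - - 2200 \left(2 + \left(3 \left(-2\right)\right)^{2}\right) = - \frac{205038}{73561} - - 2200 \left(2 + \left(-6\right)^{2}\right) = - \frac{205038}{73561} - - 2200 \left(2 + 36\right) = - \frac{205038}{73561} - \left(-2200\right) 38 = - \frac{205038}{73561} - -83600 = - \frac{205038}{73561} + 83600 = \frac{6149494562}{73561}$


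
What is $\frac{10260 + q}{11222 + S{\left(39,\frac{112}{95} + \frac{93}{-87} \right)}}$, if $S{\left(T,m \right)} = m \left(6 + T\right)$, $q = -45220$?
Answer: $- \frac{19262960}{6186049} \approx -3.1139$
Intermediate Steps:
$\frac{10260 + q}{11222 + S{\left(39,\frac{112}{95} + \frac{93}{-87} \right)}} = \frac{10260 - 45220}{11222 + \left(\frac{112}{95} + \frac{93}{-87}\right) \left(6 + 39\right)} = - \frac{34960}{11222 + \left(112 \cdot \frac{1}{95} + 93 \left(- \frac{1}{87}\right)\right) 45} = - \frac{34960}{11222 + \left(\frac{112}{95} - \frac{31}{29}\right) 45} = - \frac{34960}{11222 + \frac{303}{2755} \cdot 45} = - \frac{34960}{11222 + \frac{2727}{551}} = - \frac{34960}{\frac{6186049}{551}} = \left(-34960\right) \frac{551}{6186049} = - \frac{19262960}{6186049}$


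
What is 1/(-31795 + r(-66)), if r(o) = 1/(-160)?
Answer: -160/5087201 ≈ -3.1451e-5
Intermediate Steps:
r(o) = -1/160
1/(-31795 + r(-66)) = 1/(-31795 - 1/160) = 1/(-5087201/160) = -160/5087201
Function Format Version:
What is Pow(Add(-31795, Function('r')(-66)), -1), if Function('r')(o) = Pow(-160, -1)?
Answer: Rational(-160, 5087201) ≈ -3.1451e-5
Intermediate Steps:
Function('r')(o) = Rational(-1, 160)
Pow(Add(-31795, Function('r')(-66)), -1) = Pow(Add(-31795, Rational(-1, 160)), -1) = Pow(Rational(-5087201, 160), -1) = Rational(-160, 5087201)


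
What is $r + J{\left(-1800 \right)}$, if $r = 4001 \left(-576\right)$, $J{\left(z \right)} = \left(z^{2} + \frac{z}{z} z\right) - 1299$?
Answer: $932325$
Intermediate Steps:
$J{\left(z \right)} = -1299 + z + z^{2}$ ($J{\left(z \right)} = \left(z^{2} + 1 z\right) - 1299 = \left(z^{2} + z\right) - 1299 = \left(z + z^{2}\right) - 1299 = -1299 + z + z^{2}$)
$r = -2304576$
$r + J{\left(-1800 \right)} = -2304576 - \left(3099 - 3240000\right) = -2304576 - -3236901 = -2304576 + 3236901 = 932325$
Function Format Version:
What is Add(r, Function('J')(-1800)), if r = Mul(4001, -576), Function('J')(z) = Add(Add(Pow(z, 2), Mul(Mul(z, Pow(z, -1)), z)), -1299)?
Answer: 932325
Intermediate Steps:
Function('J')(z) = Add(-1299, z, Pow(z, 2)) (Function('J')(z) = Add(Add(Pow(z, 2), Mul(1, z)), -1299) = Add(Add(Pow(z, 2), z), -1299) = Add(Add(z, Pow(z, 2)), -1299) = Add(-1299, z, Pow(z, 2)))
r = -2304576
Add(r, Function('J')(-1800)) = Add(-2304576, Add(-1299, -1800, Pow(-1800, 2))) = Add(-2304576, Add(-1299, -1800, 3240000)) = Add(-2304576, 3236901) = 932325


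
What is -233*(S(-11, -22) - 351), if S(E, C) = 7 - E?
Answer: 77589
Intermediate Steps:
-233*(S(-11, -22) - 351) = -233*((7 - 1*(-11)) - 351) = -233*((7 + 11) - 351) = -233*(18 - 351) = -233*(-333) = 77589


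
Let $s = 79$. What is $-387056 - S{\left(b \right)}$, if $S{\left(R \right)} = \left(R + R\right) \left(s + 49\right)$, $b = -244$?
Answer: $-324592$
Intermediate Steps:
$S{\left(R \right)} = 256 R$ ($S{\left(R \right)} = \left(R + R\right) \left(79 + 49\right) = 2 R 128 = 256 R$)
$-387056 - S{\left(b \right)} = -387056 - 256 \left(-244\right) = -387056 - -62464 = -387056 + 62464 = -324592$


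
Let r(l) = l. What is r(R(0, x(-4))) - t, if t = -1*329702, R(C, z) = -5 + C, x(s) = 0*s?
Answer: 329697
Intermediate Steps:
x(s) = 0
t = -329702
r(R(0, x(-4))) - t = (-5 + 0) - 1*(-329702) = -5 + 329702 = 329697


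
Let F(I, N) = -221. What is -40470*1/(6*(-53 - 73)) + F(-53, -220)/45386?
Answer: 76525181/1429659 ≈ 53.527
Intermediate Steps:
-40470*1/(6*(-53 - 73)) + F(-53, -220)/45386 = -40470*1/(6*(-53 - 73)) - 221/45386 = -40470/((-126*6)) - 221*1/45386 = -40470/(-756) - 221/45386 = -40470*(-1/756) - 221/45386 = 6745/126 - 221/45386 = 76525181/1429659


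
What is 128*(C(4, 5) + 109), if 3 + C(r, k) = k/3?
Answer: 41344/3 ≈ 13781.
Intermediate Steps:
C(r, k) = -3 + k/3
128*(C(4, 5) + 109) = 128*((-3 + (⅓)*5) + 109) = 128*((-3 + 5/3) + 109) = 128*(-4/3 + 109) = 128*(323/3) = 41344/3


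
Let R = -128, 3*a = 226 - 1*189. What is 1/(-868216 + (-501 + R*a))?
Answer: -3/2610887 ≈ -1.1490e-6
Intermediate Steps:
a = 37/3 (a = (226 - 1*189)/3 = (226 - 189)/3 = (⅓)*37 = 37/3 ≈ 12.333)
1/(-868216 + (-501 + R*a)) = 1/(-868216 + (-501 - 128*37/3)) = 1/(-868216 + (-501 - 4736/3)) = 1/(-868216 - 6239/3) = 1/(-2610887/3) = -3/2610887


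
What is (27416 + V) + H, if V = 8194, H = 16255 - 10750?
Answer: 41115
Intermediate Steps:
H = 5505
(27416 + V) + H = (27416 + 8194) + 5505 = 35610 + 5505 = 41115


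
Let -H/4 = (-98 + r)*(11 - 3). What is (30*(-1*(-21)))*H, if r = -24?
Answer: 2459520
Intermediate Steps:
H = 3904 (H = -4*(-98 - 24)*(11 - 3) = -(-488)*8 = -4*(-976) = 3904)
(30*(-1*(-21)))*H = (30*(-1*(-21)))*3904 = (30*21)*3904 = 630*3904 = 2459520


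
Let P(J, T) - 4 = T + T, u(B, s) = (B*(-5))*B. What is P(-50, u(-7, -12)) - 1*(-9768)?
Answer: 9282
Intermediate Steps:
u(B, s) = -5*B² (u(B, s) = (-5*B)*B = -5*B²)
P(J, T) = 4 + 2*T (P(J, T) = 4 + (T + T) = 4 + 2*T)
P(-50, u(-7, -12)) - 1*(-9768) = (4 + 2*(-5*(-7)²)) - 1*(-9768) = (4 + 2*(-5*49)) + 9768 = (4 + 2*(-245)) + 9768 = (4 - 490) + 9768 = -486 + 9768 = 9282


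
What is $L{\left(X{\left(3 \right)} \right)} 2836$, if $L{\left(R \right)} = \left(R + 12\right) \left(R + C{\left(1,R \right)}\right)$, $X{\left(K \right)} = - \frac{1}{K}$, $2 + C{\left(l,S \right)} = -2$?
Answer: $- \frac{1290380}{9} \approx -1.4338 \cdot 10^{5}$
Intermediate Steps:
$C{\left(l,S \right)} = -4$ ($C{\left(l,S \right)} = -2 - 2 = -4$)
$L{\left(R \right)} = \left(-4 + R\right) \left(12 + R\right)$ ($L{\left(R \right)} = \left(R + 12\right) \left(R - 4\right) = \left(12 + R\right) \left(-4 + R\right) = \left(-4 + R\right) \left(12 + R\right)$)
$L{\left(X{\left(3 \right)} \right)} 2836 = \left(-48 + \left(- \frac{1}{3}\right)^{2} + 8 \left(- \frac{1}{3}\right)\right) 2836 = \left(-48 + \frac{1}{9} - \frac{8}{3}\right) 2836 = \left(- \frac{455}{9}\right) 2836 = - \frac{1290380}{9}$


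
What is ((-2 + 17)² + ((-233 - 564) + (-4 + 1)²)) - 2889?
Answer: -3452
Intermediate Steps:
((-2 + 17)² + ((-233 - 564) + (-4 + 1)²)) - 2889 = (15² + (-797 + (-3)²)) - 2889 = (225 + (-797 + 9)) - 2889 = (225 - 788) - 2889 = -563 - 2889 = -3452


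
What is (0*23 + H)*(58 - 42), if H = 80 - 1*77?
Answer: 48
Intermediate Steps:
H = 3 (H = 80 - 77 = 3)
(0*23 + H)*(58 - 42) = (0*23 + 3)*(58 - 42) = (0 + 3)*16 = 3*16 = 48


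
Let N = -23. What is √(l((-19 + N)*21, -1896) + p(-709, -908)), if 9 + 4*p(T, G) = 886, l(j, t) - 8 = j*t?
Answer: 3*√743333/2 ≈ 1293.3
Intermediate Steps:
l(j, t) = 8 + j*t
p(T, G) = 877/4 (p(T, G) = -9/4 + (¼)*886 = -9/4 + 443/2 = 877/4)
√(l((-19 + N)*21, -1896) + p(-709, -908)) = √((8 + ((-19 - 23)*21)*(-1896)) + 877/4) = √((8 - 42*21*(-1896)) + 877/4) = √((8 - 882*(-1896)) + 877/4) = √((8 + 1672272) + 877/4) = √(1672280 + 877/4) = √(6689997/4) = 3*√743333/2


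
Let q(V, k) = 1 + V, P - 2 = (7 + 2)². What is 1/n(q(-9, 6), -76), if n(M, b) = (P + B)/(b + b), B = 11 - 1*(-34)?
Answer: -19/16 ≈ -1.1875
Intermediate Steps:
P = 83 (P = 2 + (7 + 2)² = 2 + 9² = 2 + 81 = 83)
B = 45 (B = 11 + 34 = 45)
n(M, b) = 64/b (n(M, b) = (83 + 45)/(b + b) = 128/((2*b)) = 128*(1/(2*b)) = 64/b)
1/n(q(-9, 6), -76) = 1/(64/(-76)) = 1/(64*(-1/76)) = 1/(-16/19) = -19/16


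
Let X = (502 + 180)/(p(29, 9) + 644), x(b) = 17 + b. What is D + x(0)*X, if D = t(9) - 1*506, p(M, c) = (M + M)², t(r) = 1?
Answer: -1006223/2004 ≈ -502.11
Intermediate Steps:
p(M, c) = 4*M² (p(M, c) = (2*M)² = 4*M²)
D = -505 (D = 1 - 1*506 = 1 - 506 = -505)
X = 341/2004 (X = (502 + 180)/(4*29² + 644) = 682/(4*841 + 644) = 682/(3364 + 644) = 682/4008 = 682*(1/4008) = 341/2004 ≈ 0.17016)
D + x(0)*X = -505 + (17 + 0)*(341/2004) = -505 + 17*(341/2004) = -505 + 5797/2004 = -1006223/2004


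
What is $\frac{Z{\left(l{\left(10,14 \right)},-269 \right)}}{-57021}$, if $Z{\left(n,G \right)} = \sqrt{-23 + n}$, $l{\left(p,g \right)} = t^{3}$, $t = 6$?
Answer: $- \frac{\sqrt{193}}{57021} \approx -0.00024364$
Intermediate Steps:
$l{\left(p,g \right)} = 216$ ($l{\left(p,g \right)} = 6^{3} = 216$)
$\frac{Z{\left(l{\left(10,14 \right)},-269 \right)}}{-57021} = \frac{\sqrt{-23 + 216}}{-57021} = \sqrt{193} \left(- \frac{1}{57021}\right) = - \frac{\sqrt{193}}{57021}$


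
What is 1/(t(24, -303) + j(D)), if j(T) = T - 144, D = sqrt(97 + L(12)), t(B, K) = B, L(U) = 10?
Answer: -120/14293 - sqrt(107)/14293 ≈ -0.0091194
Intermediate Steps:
D = sqrt(107) (D = sqrt(97 + 10) = sqrt(107) ≈ 10.344)
j(T) = -144 + T
1/(t(24, -303) + j(D)) = 1/(24 + (-144 + sqrt(107))) = 1/(-120 + sqrt(107))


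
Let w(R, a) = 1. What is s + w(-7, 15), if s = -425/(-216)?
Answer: 641/216 ≈ 2.9676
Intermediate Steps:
s = 425/216 (s = -425*(-1/216) = 425/216 ≈ 1.9676)
s + w(-7, 15) = 425/216 + 1 = 641/216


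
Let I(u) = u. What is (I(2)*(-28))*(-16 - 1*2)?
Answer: 1008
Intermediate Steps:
(I(2)*(-28))*(-16 - 1*2) = (2*(-28))*(-16 - 1*2) = -56*(-16 - 2) = -56*(-18) = 1008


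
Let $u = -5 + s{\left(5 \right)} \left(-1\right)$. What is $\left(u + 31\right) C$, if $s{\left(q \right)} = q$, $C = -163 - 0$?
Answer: $-3423$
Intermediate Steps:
$C = -163$ ($C = -163 + 0 = -163$)
$u = -10$ ($u = -5 + 5 \left(-1\right) = -5 - 5 = -10$)
$\left(u + 31\right) C = \left(-10 + 31\right) \left(-163\right) = 21 \left(-163\right) = -3423$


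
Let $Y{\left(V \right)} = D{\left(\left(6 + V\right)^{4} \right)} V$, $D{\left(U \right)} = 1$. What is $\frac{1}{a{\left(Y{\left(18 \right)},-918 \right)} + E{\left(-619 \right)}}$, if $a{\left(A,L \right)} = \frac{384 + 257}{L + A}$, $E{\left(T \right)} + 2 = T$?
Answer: $- \frac{900}{559541} \approx -0.0016085$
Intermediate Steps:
$E{\left(T \right)} = -2 + T$
$Y{\left(V \right)} = V$ ($Y{\left(V \right)} = 1 V = V$)
$a{\left(A,L \right)} = \frac{641}{A + L}$
$\frac{1}{a{\left(Y{\left(18 \right)},-918 \right)} + E{\left(-619 \right)}} = \frac{1}{\frac{641}{18 - 918} - 621} = \frac{1}{\frac{641}{-900} - 621} = \frac{1}{641 \left(- \frac{1}{900}\right) - 621} = \frac{1}{- \frac{641}{900} - 621} = \frac{1}{- \frac{559541}{900}} = - \frac{900}{559541}$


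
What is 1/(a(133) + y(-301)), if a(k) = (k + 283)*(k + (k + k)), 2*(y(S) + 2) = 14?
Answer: 1/165989 ≈ 6.0245e-6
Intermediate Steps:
y(S) = 5 (y(S) = -2 + (½)*14 = -2 + 7 = 5)
a(k) = 3*k*(283 + k) (a(k) = (283 + k)*(k + 2*k) = (283 + k)*(3*k) = 3*k*(283 + k))
1/(a(133) + y(-301)) = 1/(3*133*(283 + 133) + 5) = 1/(3*133*416 + 5) = 1/(165984 + 5) = 1/165989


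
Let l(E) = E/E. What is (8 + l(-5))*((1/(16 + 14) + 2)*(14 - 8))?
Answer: 549/5 ≈ 109.80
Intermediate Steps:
l(E) = 1
(8 + l(-5))*((1/(16 + 14) + 2)*(14 - 8)) = (8 + 1)*((1/(16 + 14) + 2)*(14 - 8)) = 9*((1/30 + 2)*6) = 9*((61/30)*6) = 9*(61/5) = 549/5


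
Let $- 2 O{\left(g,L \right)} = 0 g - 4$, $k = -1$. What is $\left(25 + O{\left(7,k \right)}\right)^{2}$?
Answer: $729$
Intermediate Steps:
$O{\left(g,L \right)} = 2$ ($O{\left(g,L \right)} = - \frac{0 g - 4}{2} = - \frac{0 - 4}{2} = \left(- \frac{1}{2}\right) \left(-4\right) = 2$)
$\left(25 + O{\left(7,k \right)}\right)^{2} = \left(25 + 2\right)^{2} = 27^{2} = 729$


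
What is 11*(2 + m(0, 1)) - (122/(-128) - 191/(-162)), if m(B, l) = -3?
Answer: -58195/5184 ≈ -11.226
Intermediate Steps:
11*(2 + m(0, 1)) - (122/(-128) - 191/(-162)) = 11*(2 - 3) - (122/(-128) - 191/(-162)) = 11*(-1) - (122*(-1/128) - 191*(-1/162)) = -11 - (-61/64 + 191/162) = -11 - 1*1171/5184 = -11 - 1171/5184 = -58195/5184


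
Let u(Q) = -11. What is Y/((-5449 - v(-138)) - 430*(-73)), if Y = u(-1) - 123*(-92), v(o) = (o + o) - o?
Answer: 11305/26079 ≈ 0.43349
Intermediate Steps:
v(o) = o (v(o) = 2*o - o = o)
Y = 11305 (Y = -11 - 123*(-92) = -11 + 11316 = 11305)
Y/((-5449 - v(-138)) - 430*(-73)) = 11305/((-5449 - 1*(-138)) - 430*(-73)) = 11305/((-5449 + 138) - 1*(-31390)) = 11305/(-5311 + 31390) = 11305/26079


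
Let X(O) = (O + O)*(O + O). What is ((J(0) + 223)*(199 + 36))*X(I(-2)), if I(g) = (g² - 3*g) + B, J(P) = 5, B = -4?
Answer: 7715520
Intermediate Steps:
I(g) = -4 + g² - 3*g (I(g) = (g² - 3*g) - 4 = -4 + g² - 3*g)
X(O) = 4*O² (X(O) = (2*O)*(2*O) = 4*O²)
((J(0) + 223)*(199 + 36))*X(I(-2)) = ((5 + 223)*(199 + 36))*(4*(-4 + (-2)² - 3*(-2))²) = (228*235)*(4*(-4 + 4 + 6)²) = 53580*(4*6²) = 53580*(4*36) = 53580*144 = 7715520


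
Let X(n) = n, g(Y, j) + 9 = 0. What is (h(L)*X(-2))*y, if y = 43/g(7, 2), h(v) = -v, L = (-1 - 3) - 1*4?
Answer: 688/9 ≈ 76.444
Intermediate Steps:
g(Y, j) = -9 (g(Y, j) = -9 + 0 = -9)
L = -8 (L = -4 - 4 = -8)
y = -43/9 (y = 43/(-9) = 43*(-⅑) = -43/9 ≈ -4.7778)
(h(L)*X(-2))*y = (-1*(-8)*(-2))*(-43/9) = (8*(-2))*(-43/9) = -16*(-43/9) = 688/9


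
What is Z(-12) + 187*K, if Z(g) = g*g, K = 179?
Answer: 33617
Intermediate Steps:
Z(g) = g²
Z(-12) + 187*K = (-12)² + 187*179 = 144 + 33473 = 33617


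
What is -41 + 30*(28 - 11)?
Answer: 469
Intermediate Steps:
-41 + 30*(28 - 11) = -41 + 30*17 = -41 + 510 = 469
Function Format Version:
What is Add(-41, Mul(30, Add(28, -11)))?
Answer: 469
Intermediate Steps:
Add(-41, Mul(30, Add(28, -11))) = Add(-41, Mul(30, 17)) = Add(-41, 510) = 469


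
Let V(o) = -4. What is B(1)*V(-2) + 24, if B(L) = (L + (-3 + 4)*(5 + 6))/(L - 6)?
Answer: 168/5 ≈ 33.600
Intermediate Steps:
B(L) = (11 + L)/(-6 + L) (B(L) = (L + 1*11)/(-6 + L) = (L + 11)/(-6 + L) = (11 + L)/(-6 + L))
B(1)*V(-2) + 24 = ((11 + 1)/(-6 + 1))*(-4) + 24 = (12/(-5))*(-4) + 24 = -1/5*12*(-4) + 24 = -12/5*(-4) + 24 = 48/5 + 24 = 168/5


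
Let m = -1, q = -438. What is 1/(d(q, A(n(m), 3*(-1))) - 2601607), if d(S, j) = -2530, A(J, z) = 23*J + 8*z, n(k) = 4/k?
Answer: -1/2604137 ≈ -3.8400e-7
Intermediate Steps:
A(J, z) = 8*z + 23*J
1/(d(q, A(n(m), 3*(-1))) - 2601607) = 1/(-2530 - 2601607) = 1/(-2604137) = -1/2604137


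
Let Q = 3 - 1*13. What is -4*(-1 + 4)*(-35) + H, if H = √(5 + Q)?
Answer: 420 + I*√5 ≈ 420.0 + 2.2361*I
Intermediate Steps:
Q = -10 (Q = 3 - 13 = -10)
H = I*√5 (H = √(5 - 10) = √(-5) = I*√5 ≈ 2.2361*I)
-4*(-1 + 4)*(-35) + H = -4*(-1 + 4)*(-35) + I*√5 = -4*3*(-35) + I*√5 = -12*(-35) + I*√5 = 420 + I*√5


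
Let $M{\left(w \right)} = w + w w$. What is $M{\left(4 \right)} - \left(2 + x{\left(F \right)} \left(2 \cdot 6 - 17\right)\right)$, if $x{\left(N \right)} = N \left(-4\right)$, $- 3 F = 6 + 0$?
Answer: $58$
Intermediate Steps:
$F = -2$ ($F = - \frac{6 + 0}{3} = \left(- \frac{1}{3}\right) 6 = -2$)
$x{\left(N \right)} = - 4 N$
$M{\left(w \right)} = w + w^{2}$
$M{\left(4 \right)} - \left(2 + x{\left(F \right)} \left(2 \cdot 6 - 17\right)\right) = 4 \left(1 + 4\right) - \left(2 + \left(-4\right) \left(-2\right) \left(2 \cdot 6 - 17\right)\right) = 4 \cdot 5 - \left(2 + 8 \left(12 - 17\right)\right) = 20 - \left(2 + 8 \left(-5\right)\right) = 20 - \left(2 - 40\right) = 20 - -38 = 20 + 38 = 58$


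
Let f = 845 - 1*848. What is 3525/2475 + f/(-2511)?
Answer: 13124/9207 ≈ 1.4254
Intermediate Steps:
f = -3 (f = 845 - 848 = -3)
3525/2475 + f/(-2511) = 3525/2475 - 3/(-2511) = 3525*(1/2475) - 3*(-1/2511) = 47/33 + 1/837 = 13124/9207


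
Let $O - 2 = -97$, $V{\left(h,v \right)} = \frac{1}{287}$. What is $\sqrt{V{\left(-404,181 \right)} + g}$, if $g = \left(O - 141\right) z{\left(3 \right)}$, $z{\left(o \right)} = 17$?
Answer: $\frac{i \sqrt{330464141}}{287} \approx 63.34 i$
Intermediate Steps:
$V{\left(h,v \right)} = \frac{1}{287}$
$O = -95$ ($O = 2 - 97 = -95$)
$g = -4012$ ($g = \left(-95 - 141\right) 17 = \left(-236\right) 17 = -4012$)
$\sqrt{V{\left(-404,181 \right)} + g} = \sqrt{\frac{1}{287} - 4012} = \sqrt{- \frac{1151443}{287}} = \frac{i \sqrt{330464141}}{287}$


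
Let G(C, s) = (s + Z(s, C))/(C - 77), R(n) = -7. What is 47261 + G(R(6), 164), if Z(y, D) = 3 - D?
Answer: 661625/14 ≈ 47259.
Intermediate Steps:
G(C, s) = (3 + s - C)/(-77 + C) (G(C, s) = (s + (3 - C))/(C - 77) = (3 + s - C)/(-77 + C))
47261 + G(R(6), 164) = 47261 + (3 + 164 - 1*(-7))/(-77 - 7) = 47261 + (3 + 164 + 7)/(-84) = 47261 - 1/84*174 = 47261 - 29/14 = 661625/14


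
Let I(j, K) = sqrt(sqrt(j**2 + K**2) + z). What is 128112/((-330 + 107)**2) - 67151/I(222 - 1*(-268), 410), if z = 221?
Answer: 128112/49729 - 67151/sqrt(221 + 10*sqrt(4082)) ≈ -2287.4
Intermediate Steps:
I(j, K) = sqrt(221 + sqrt(K**2 + j**2)) (I(j, K) = sqrt(sqrt(j**2 + K**2) + 221) = sqrt(sqrt(K**2 + j**2) + 221) = sqrt(221 + sqrt(K**2 + j**2)))
128112/((-330 + 107)**2) - 67151/I(222 - 1*(-268), 410) = 128112/((-330 + 107)**2) - 67151/sqrt(221 + sqrt(410**2 + (222 - 1*(-268))**2)) = 128112/((-223)**2) - 67151/sqrt(221 + sqrt(168100 + (222 + 268)**2)) = 128112/49729 - 67151/sqrt(221 + sqrt(168100 + 490**2)) = 128112*(1/49729) - 67151/sqrt(221 + sqrt(168100 + 240100)) = 128112/49729 - 67151/sqrt(221 + sqrt(408200)) = 128112/49729 - 67151/sqrt(221 + 10*sqrt(4082))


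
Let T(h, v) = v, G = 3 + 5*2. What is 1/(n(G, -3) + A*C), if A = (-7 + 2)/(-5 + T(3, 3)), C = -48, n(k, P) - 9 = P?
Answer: -1/114 ≈ -0.0087719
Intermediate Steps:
G = 13 (G = 3 + 10 = 13)
n(k, P) = 9 + P
A = 5/2 (A = (-7 + 2)/(-5 + 3) = -5/(-2) = -5*(-½) = 5/2 ≈ 2.5000)
1/(n(G, -3) + A*C) = 1/((9 - 3) + (5/2)*(-48)) = 1/(6 - 120) = 1/(-114) = -1/114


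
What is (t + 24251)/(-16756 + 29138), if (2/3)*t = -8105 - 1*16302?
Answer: -24719/24764 ≈ -0.99818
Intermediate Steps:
t = -73221/2 (t = 3*(-8105 - 1*16302)/2 = 3*(-8105 - 16302)/2 = (3/2)*(-24407) = -73221/2 ≈ -36611.)
(t + 24251)/(-16756 + 29138) = (-73221/2 + 24251)/(-16756 + 29138) = -24719/2/12382 = -24719/2*1/12382 = -24719/24764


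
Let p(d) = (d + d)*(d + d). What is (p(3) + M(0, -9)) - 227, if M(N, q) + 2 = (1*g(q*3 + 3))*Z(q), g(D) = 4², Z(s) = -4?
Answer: -257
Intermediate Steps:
g(D) = 16
p(d) = 4*d² (p(d) = (2*d)*(2*d) = 4*d²)
M(N, q) = -66 (M(N, q) = -2 + (1*16)*(-4) = -2 + 16*(-4) = -2 - 64 = -66)
(p(3) + M(0, -9)) - 227 = (4*3² - 66) - 227 = (4*9 - 66) - 227 = (36 - 66) - 227 = -30 - 227 = -257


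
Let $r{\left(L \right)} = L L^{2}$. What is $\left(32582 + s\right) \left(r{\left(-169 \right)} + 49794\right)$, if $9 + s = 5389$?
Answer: $-181345043430$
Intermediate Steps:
$s = 5380$ ($s = -9 + 5389 = 5380$)
$r{\left(L \right)} = L^{3}$
$\left(32582 + s\right) \left(r{\left(-169 \right)} + 49794\right) = \left(32582 + 5380\right) \left(\left(-169\right)^{3} + 49794\right) = 37962 \left(-4826809 + 49794\right) = 37962 \left(-4777015\right) = -181345043430$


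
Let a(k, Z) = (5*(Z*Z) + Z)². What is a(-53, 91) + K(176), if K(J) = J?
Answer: 1721918192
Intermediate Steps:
a(k, Z) = (Z + 5*Z²)² (a(k, Z) = (5*Z² + Z)² = (Z + 5*Z²)²)
a(-53, 91) + K(176) = 91²*(1 + 5*91)² + 176 = 8281*(1 + 455)² + 176 = 8281*456² + 176 = 8281*207936 + 176 = 1721918016 + 176 = 1721918192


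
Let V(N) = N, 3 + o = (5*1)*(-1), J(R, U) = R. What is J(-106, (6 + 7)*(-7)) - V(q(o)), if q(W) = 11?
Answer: -117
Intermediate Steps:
o = -8 (o = -3 + (5*1)*(-1) = -3 + 5*(-1) = -3 - 5 = -8)
J(-106, (6 + 7)*(-7)) - V(q(o)) = -106 - 1*11 = -106 - 11 = -117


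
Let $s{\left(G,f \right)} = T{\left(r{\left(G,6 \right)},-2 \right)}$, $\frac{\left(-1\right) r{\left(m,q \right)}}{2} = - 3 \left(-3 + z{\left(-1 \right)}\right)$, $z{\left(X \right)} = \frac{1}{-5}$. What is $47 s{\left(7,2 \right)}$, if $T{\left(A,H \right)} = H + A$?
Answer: $- \frac{4982}{5} \approx -996.4$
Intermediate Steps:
$z{\left(X \right)} = - \frac{1}{5}$
$r{\left(m,q \right)} = - \frac{96}{5}$ ($r{\left(m,q \right)} = - 2 \left(- 3 \left(-3 - \frac{1}{5}\right)\right) = - 2 \left(\left(-3\right) \left(- \frac{16}{5}\right)\right) = \left(-2\right) \frac{48}{5} = - \frac{96}{5}$)
$T{\left(A,H \right)} = A + H$
$s{\left(G,f \right)} = - \frac{106}{5}$ ($s{\left(G,f \right)} = - \frac{96}{5} - 2 = - \frac{106}{5}$)
$47 s{\left(7,2 \right)} = 47 \left(- \frac{106}{5}\right) = - \frac{4982}{5}$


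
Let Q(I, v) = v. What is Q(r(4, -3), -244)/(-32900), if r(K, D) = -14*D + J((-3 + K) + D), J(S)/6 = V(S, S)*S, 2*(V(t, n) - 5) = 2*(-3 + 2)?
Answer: 61/8225 ≈ 0.0074164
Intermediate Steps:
V(t, n) = 4 (V(t, n) = 5 + (2*(-3 + 2))/2 = 5 + (2*(-1))/2 = 5 + (1/2)*(-2) = 5 - 1 = 4)
J(S) = 24*S (J(S) = 6*(4*S) = 24*S)
r(K, D) = -72 + 10*D + 24*K (r(K, D) = -14*D + 24*((-3 + K) + D) = -14*D + 24*(-3 + D + K) = -14*D + (-72 + 24*D + 24*K) = -72 + 10*D + 24*K)
Q(r(4, -3), -244)/(-32900) = -244/(-32900) = -244*(-1/32900) = 61/8225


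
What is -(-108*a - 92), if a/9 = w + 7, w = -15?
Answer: -7684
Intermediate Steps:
a = -72 (a = 9*(-15 + 7) = 9*(-8) = -72)
-(-108*a - 92) = -(-108*(-72) - 92) = -(7776 - 92) = -1*7684 = -7684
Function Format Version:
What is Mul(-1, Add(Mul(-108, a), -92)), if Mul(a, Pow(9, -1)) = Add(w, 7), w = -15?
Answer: -7684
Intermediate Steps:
a = -72 (a = Mul(9, Add(-15, 7)) = Mul(9, -8) = -72)
Mul(-1, Add(Mul(-108, a), -92)) = Mul(-1, Add(Mul(-108, -72), -92)) = Mul(-1, Add(7776, -92)) = Mul(-1, 7684) = -7684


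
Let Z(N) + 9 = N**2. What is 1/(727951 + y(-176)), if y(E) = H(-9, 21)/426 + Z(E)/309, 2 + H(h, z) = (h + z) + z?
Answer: 43878/31945434485 ≈ 1.3735e-6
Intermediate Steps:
H(h, z) = -2 + h + 2*z (H(h, z) = -2 + ((h + z) + z) = -2 + (h + 2*z) = -2 + h + 2*z)
Z(N) = -9 + N**2
y(E) = 1915/43878 + E**2/309 (y(E) = (-2 - 9 + 2*21)/426 + (-9 + E**2)/309 = (-2 - 9 + 42)*(1/426) + (-9 + E**2)*(1/309) = 31*(1/426) + (-3/103 + E**2/309) = 31/426 + (-3/103 + E**2/309) = 1915/43878 + E**2/309)
1/(727951 + y(-176)) = 1/(727951 + (1915/43878 + (1/309)*(-176)**2)) = 1/(727951 + (1915/43878 + (1/309)*30976)) = 1/(727951 + (1915/43878 + 30976/309)) = 1/(727951 + 4400507/43878) = 1/(31945434485/43878) = 43878/31945434485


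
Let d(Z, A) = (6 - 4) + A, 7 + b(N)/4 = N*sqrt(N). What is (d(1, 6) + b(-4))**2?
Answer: -624 + 1280*I ≈ -624.0 + 1280.0*I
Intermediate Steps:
b(N) = -28 + 4*N**(3/2) (b(N) = -28 + 4*(N*sqrt(N)) = -28 + 4*N**(3/2))
d(Z, A) = 2 + A
(d(1, 6) + b(-4))**2 = ((2 + 6) + (-28 + 4*(-4)**(3/2)))**2 = (8 + (-28 + 4*(-8*I)))**2 = (8 + (-28 - 32*I))**2 = (-20 - 32*I)**2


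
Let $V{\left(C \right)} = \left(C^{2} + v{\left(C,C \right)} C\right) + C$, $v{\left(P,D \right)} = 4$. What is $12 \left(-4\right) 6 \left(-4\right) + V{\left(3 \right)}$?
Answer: $1176$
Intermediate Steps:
$V{\left(C \right)} = C^{2} + 5 C$ ($V{\left(C \right)} = \left(C^{2} + 4 C\right) + C = C^{2} + 5 C$)
$12 \left(-4\right) 6 \left(-4\right) + V{\left(3 \right)} = 12 \left(-4\right) 6 \left(-4\right) + 3 \left(5 + 3\right) = 12 \left(\left(-24\right) \left(-4\right)\right) + 3 \cdot 8 = 12 \cdot 96 + 24 = 1152 + 24 = 1176$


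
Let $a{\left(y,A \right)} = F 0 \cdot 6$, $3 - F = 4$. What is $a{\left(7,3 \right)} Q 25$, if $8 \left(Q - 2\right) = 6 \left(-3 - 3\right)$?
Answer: $0$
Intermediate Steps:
$F = -1$ ($F = 3 - 4 = -1$)
$Q = - \frac{5}{2}$ ($Q = 2 + \frac{6 \left(-3 - 3\right)}{8} = 2 + \frac{6 \left(-6\right)}{8} = 2 + \frac{1}{8} \left(-36\right) = 2 - \frac{9}{2} = - \frac{5}{2} \approx -2.5$)
$a{\left(y,A \right)} = 0$ ($a{\left(y,A \right)} = \left(-1\right) 0 \cdot 6 = 0 \cdot 6 = 0$)
$a{\left(7,3 \right)} Q 25 = 0 \left(- \frac{5}{2}\right) 25 = 0 \cdot 25 = 0$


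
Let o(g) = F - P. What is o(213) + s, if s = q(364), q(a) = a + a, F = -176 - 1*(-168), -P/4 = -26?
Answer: 616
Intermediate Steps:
P = 104 (P = -4*(-26) = 104)
F = -8 (F = -176 + 168 = -8)
q(a) = 2*a
o(g) = -112 (o(g) = -8 - 1*104 = -8 - 104 = -112)
s = 728 (s = 2*364 = 728)
o(213) + s = -112 + 728 = 616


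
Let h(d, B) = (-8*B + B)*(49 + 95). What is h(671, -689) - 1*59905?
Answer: 634607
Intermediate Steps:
h(d, B) = -1008*B (h(d, B) = -7*B*144 = -1008*B)
h(671, -689) - 1*59905 = -1008*(-689) - 1*59905 = 694512 - 59905 = 634607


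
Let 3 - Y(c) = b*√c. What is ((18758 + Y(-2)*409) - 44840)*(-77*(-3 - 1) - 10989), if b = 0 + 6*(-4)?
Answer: 265476255 - 104844696*I*√2 ≈ 2.6548e+8 - 1.4827e+8*I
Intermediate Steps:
b = -24 (b = 0 - 24 = -24)
Y(c) = 3 + 24*√c (Y(c) = 3 - (-24)*√c = 3 + 24*√c)
((18758 + Y(-2)*409) - 44840)*(-77*(-3 - 1) - 10989) = ((18758 + (3 + 24*√(-2))*409) - 44840)*(-77*(-3 - 1) - 10989) = ((18758 + (3 + 24*(I*√2))*409) - 44840)*(-77*(-4) - 10989) = ((18758 + (3 + 24*I*√2)*409) - 44840)*(308 - 10989) = ((18758 + (1227 + 9816*I*√2)) - 44840)*(-10681) = ((19985 + 9816*I*√2) - 44840)*(-10681) = (-24855 + 9816*I*√2)*(-10681) = 265476255 - 104844696*I*√2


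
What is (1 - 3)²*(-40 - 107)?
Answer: -588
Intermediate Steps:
(1 - 3)²*(-40 - 107) = (-2)²*(-147) = 4*(-147) = -588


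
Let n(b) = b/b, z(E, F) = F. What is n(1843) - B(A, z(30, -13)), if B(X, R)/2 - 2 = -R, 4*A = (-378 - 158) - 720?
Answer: -29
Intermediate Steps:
n(b) = 1
A = -314 (A = ((-378 - 158) - 720)/4 = (-536 - 720)/4 = (1/4)*(-1256) = -314)
B(X, R) = 4 - 2*R (B(X, R) = 4 + 2*(-R) = 4 - 2*R)
n(1843) - B(A, z(30, -13)) = 1 - (4 - 2*(-13)) = 1 - (4 + 26) = 1 - 1*30 = 1 - 30 = -29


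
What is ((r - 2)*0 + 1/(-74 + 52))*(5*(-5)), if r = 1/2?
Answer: 25/22 ≈ 1.1364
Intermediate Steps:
r = ½ ≈ 0.50000
((r - 2)*0 + 1/(-74 + 52))*(5*(-5)) = ((½ - 2)*0 + 1/(-74 + 52))*(5*(-5)) = (-3/2*0 + 1/(-22))*(-25) = (0 - 1/22)*(-25) = -1/22*(-25) = 25/22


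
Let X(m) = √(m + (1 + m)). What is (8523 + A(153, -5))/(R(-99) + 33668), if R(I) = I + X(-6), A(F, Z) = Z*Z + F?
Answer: 292083869/1126877772 - 8701*I*√11/1126877772 ≈ 0.2592 - 2.5609e-5*I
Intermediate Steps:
A(F, Z) = F + Z² (A(F, Z) = Z² + F = F + Z²)
X(m) = √(1 + 2*m)
R(I) = I + I*√11 (R(I) = I + √(1 + 2*(-6)) = I + √(1 - 12) = I + √(-11) = I + I*√11)
(8523 + A(153, -5))/(R(-99) + 33668) = (8523 + (153 + (-5)²))/((-99 + I*√11) + 33668) = (8523 + (153 + 25))/(33569 + I*√11) = (8523 + 178)/(33569 + I*√11) = 8701/(33569 + I*√11)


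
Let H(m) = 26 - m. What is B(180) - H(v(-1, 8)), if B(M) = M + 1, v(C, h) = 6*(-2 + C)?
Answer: 137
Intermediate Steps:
v(C, h) = -12 + 6*C
B(M) = 1 + M
B(180) - H(v(-1, 8)) = (1 + 180) - (26 - (-12 + 6*(-1))) = 181 - (26 - (-12 - 6)) = 181 - (26 - 1*(-18)) = 181 - (26 + 18) = 181 - 1*44 = 181 - 44 = 137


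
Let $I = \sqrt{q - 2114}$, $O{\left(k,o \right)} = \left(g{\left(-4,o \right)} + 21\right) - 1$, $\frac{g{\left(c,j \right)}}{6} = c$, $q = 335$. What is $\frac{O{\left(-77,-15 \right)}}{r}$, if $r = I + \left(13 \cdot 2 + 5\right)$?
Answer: $- \frac{31}{685} + \frac{i \sqrt{1779}}{685} \approx -0.045255 + 0.061574 i$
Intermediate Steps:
$g{\left(c,j \right)} = 6 c$
$O{\left(k,o \right)} = -4$ ($O{\left(k,o \right)} = \left(6 \left(-4\right) + 21\right) - 1 = \left(-24 + 21\right) - 1 = -3 - 1 = -4$)
$I = i \sqrt{1779}$ ($I = \sqrt{335 - 2114} = \sqrt{-1779} = i \sqrt{1779} \approx 42.178 i$)
$r = 31 + i \sqrt{1779}$ ($r = i \sqrt{1779} + \left(13 \cdot 2 + 5\right) = i \sqrt{1779} + \left(26 + 5\right) = i \sqrt{1779} + 31 = 31 + i \sqrt{1779} \approx 31.0 + 42.178 i$)
$\frac{O{\left(-77,-15 \right)}}{r} = - \frac{4}{31 + i \sqrt{1779}}$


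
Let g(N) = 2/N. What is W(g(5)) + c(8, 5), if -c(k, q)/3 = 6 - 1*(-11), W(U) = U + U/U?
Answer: -248/5 ≈ -49.600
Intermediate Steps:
W(U) = 1 + U (W(U) = U + 1 = 1 + U)
c(k, q) = -51 (c(k, q) = -3*(6 - 1*(-11)) = -3*(6 + 11) = -3*17 = -51)
W(g(5)) + c(8, 5) = (1 + 2/5) - 51 = 7/5 - 51 = -248/5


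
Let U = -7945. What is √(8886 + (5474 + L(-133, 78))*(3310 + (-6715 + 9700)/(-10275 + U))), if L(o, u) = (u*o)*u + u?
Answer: I*√2207458447128559/911 ≈ 51574.0*I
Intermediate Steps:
L(o, u) = u + o*u² (L(o, u) = (o*u)*u + u = o*u² + u = u + o*u²)
√(8886 + (5474 + L(-133, 78))*(3310 + (-6715 + 9700)/(-10275 + U))) = √(8886 + (5474 + 78*(1 - 133*78))*(3310 + (-6715 + 9700)/(-10275 - 7945))) = √(8886 + (5474 + 78*(1 - 10374))*(3310 + 2985/(-18220))) = √(8886 + (5474 + 78*(-10373))*(3310 + 2985*(-1/18220))) = √(8886 + (5474 - 809094)*(3310 - 597/3644)) = √(8886 - 803620*12061043/3644) = √(8886 - 2423123843915/911) = √(-2423115748769/911) = I*√2207458447128559/911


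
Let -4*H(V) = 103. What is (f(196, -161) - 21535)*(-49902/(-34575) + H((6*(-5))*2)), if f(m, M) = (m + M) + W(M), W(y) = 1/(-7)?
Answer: 24091748577/46100 ≈ 5.2260e+5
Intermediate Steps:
W(y) = -⅐
H(V) = -103/4 (H(V) = -¼*103 = -103/4)
f(m, M) = -⅐ + M + m (f(m, M) = (m + M) - ⅐ = (M + m) - ⅐ = -⅐ + M + m)
(f(196, -161) - 21535)*(-49902/(-34575) + H((6*(-5))*2)) = ((-⅐ - 161 + 196) - 21535)*(-49902/(-34575) - 103/4) = (244/7 - 21535)*(-49902*(-1/34575) - 103/4) = -150501*(16634/11525 - 103/4)/7 = -150501/7*(-1120539/46100) = 24091748577/46100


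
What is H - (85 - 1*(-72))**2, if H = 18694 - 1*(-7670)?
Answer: 1715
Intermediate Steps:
H = 26364 (H = 18694 + 7670 = 26364)
H - (85 - 1*(-72))**2 = 26364 - (85 - 1*(-72))**2 = 26364 - (85 + 72)**2 = 26364 - 1*157**2 = 26364 - 1*24649 = 26364 - 24649 = 1715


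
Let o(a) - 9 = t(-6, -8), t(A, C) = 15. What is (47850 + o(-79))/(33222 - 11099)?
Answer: 47874/22123 ≈ 2.1640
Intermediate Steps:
o(a) = 24 (o(a) = 9 + 15 = 24)
(47850 + o(-79))/(33222 - 11099) = (47850 + 24)/(33222 - 11099) = 47874/22123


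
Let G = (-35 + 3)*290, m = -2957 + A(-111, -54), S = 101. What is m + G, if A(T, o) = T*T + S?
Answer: 185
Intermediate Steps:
A(T, o) = 101 + T² (A(T, o) = T*T + 101 = T² + 101 = 101 + T²)
m = 9465 (m = -2957 + (101 + (-111)²) = -2957 + (101 + 12321) = -2957 + 12422 = 9465)
G = -9280 (G = -32*290 = -9280)
m + G = 9465 - 9280 = 185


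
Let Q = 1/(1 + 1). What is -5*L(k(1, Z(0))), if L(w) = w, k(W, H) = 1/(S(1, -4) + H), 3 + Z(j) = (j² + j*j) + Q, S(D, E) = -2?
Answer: 10/9 ≈ 1.1111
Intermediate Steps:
Q = ½ (Q = 1/2 = ½ ≈ 0.50000)
Z(j) = -5/2 + 2*j² (Z(j) = -3 + ((j² + j*j) + ½) = -3 + ((j² + j²) + ½) = -3 + (2*j² + ½) = -3 + (½ + 2*j²) = -5/2 + 2*j²)
k(W, H) = 1/(-2 + H)
-5*L(k(1, Z(0))) = -5/(-2 + (-5/2 + 2*0²)) = -5/(-2 + (-5/2 + 2*0)) = -5/(-2 + (-5/2 + 0)) = -5/(-2 - 5/2) = -5/(-9/2) = -5*(-2/9) = 10/9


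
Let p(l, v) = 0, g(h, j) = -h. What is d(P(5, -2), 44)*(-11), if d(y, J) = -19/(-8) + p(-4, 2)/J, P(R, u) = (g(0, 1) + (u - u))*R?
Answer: -209/8 ≈ -26.125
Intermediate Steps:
P(R, u) = 0 (P(R, u) = (-1*0 + (u - u))*R = (0 + 0)*R = 0*R = 0)
d(y, J) = 19/8 (d(y, J) = -19/(-8) + 0/J = -19*(-⅛) + 0 = 19/8 + 0 = 19/8)
d(P(5, -2), 44)*(-11) = (19/8)*(-11) = -209/8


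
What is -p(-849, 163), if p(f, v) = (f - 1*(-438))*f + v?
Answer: -349102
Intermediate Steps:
p(f, v) = v + f*(438 + f) (p(f, v) = (f + 438)*f + v = (438 + f)*f + v = f*(438 + f) + v = v + f*(438 + f))
-p(-849, 163) = -(163 + (-849)² + 438*(-849)) = -(163 + 720801 - 371862) = -1*349102 = -349102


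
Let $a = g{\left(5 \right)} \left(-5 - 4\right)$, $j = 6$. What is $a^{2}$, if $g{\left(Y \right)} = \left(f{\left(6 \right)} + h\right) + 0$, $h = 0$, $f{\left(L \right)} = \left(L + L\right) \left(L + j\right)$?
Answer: $1679616$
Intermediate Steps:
$f{\left(L \right)} = 2 L \left(6 + L\right)$ ($f{\left(L \right)} = \left(L + L\right) \left(L + 6\right) = 2 L \left(6 + L\right)$)
$g{\left(Y \right)} = 144$ ($g{\left(Y \right)} = \left(2 \cdot 6 \left(6 + 6\right) + 0\right) + 0 = \left(2 \cdot 6 \cdot 12 + 0\right) + 0 = \left(144 + 0\right) + 0 = 144 + 0 = 144$)
$a = -1296$ ($a = 144 \left(-5 - 4\right) = 144 \left(-9\right) = -1296$)
$a^{2} = \left(-1296\right)^{2} = 1679616$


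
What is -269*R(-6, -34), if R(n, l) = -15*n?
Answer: -24210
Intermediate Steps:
-269*R(-6, -34) = -(-4035)*(-6) = -269*90 = -24210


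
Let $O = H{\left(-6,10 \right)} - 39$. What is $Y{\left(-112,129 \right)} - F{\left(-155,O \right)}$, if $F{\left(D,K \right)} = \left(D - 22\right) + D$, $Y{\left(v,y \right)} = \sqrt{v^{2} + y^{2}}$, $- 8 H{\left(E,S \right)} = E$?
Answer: $332 + \sqrt{29185} \approx 502.84$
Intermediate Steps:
$H{\left(E,S \right)} = - \frac{E}{8}$
$O = - \frac{153}{4}$ ($O = \left(- \frac{1}{8}\right) \left(-6\right) - 39 = \frac{3}{4} - 39 = - \frac{153}{4} \approx -38.25$)
$F{\left(D,K \right)} = -22 + 2 D$ ($F{\left(D,K \right)} = \left(-22 + D\right) + D = -22 + 2 D$)
$Y{\left(-112,129 \right)} - F{\left(-155,O \right)} = \sqrt{\left(-112\right)^{2} + 129^{2}} - \left(-22 + 2 \left(-155\right)\right) = \sqrt{12544 + 16641} - \left(-22 - 310\right) = \sqrt{29185} - -332 = \sqrt{29185} + 332 = 332 + \sqrt{29185}$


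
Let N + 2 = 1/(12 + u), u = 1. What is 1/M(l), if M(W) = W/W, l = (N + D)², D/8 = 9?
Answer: 1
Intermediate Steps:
D = 72 (D = 8*9 = 72)
N = -25/13 (N = -2 + 1/(12 + 1) = -2 + 1/13 = -25/13 ≈ -1.9231)
l = 829921/169 (l = (-25/13 + 72)² = (911/13)² = 829921/169 ≈ 4910.8)
M(W) = 1
1/M(l) = 1/1 = 1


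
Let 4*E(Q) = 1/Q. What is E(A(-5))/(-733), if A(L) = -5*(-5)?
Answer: -1/73300 ≈ -1.3643e-5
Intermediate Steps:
A(L) = 25
E(Q) = 1/(4*Q)
E(A(-5))/(-733) = ((¼)/25)/(-733) = ((¼)*(1/25))*(-1/733) = (1/100)*(-1/733) = -1/73300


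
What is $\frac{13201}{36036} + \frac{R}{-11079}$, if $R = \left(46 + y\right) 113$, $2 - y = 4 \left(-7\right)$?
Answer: $- \frac{6045307}{14786772} \approx -0.40883$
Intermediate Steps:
$y = 30$ ($y = 2 - 4 \left(-7\right) = 2 - -28 = 2 + 28 = 30$)
$R = 8588$ ($R = \left(46 + 30\right) 113 = 76 \cdot 113 = 8588$)
$\frac{13201}{36036} + \frac{R}{-11079} = \frac{13201}{36036} + \frac{8588}{-11079} = 13201 \cdot \frac{1}{36036} + 8588 \left(- \frac{1}{11079}\right) = \frac{13201}{36036} - \frac{8588}{11079} = - \frac{6045307}{14786772}$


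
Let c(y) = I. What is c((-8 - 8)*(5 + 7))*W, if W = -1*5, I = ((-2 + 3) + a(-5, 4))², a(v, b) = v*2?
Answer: -405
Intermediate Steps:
a(v, b) = 2*v
I = 81 (I = ((-2 + 3) + 2*(-5))² = (1 - 10)² = (-9)² = 81)
c(y) = 81
W = -5
c((-8 - 8)*(5 + 7))*W = 81*(-5) = -405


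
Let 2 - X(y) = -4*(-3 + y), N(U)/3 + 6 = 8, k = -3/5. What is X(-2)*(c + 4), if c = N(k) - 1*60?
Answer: 900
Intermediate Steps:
k = -⅗ (k = -3*⅕ = -⅗ ≈ -0.60000)
N(U) = 6 (N(U) = -18 + 3*8 = -18 + 24 = 6)
X(y) = -10 + 4*y (X(y) = 2 - (-4)*(-3 + y) = 2 - (12 - 4*y) = 2 + (-12 + 4*y) = -10 + 4*y)
c = -54 (c = 6 - 1*60 = 6 - 60 = -54)
X(-2)*(c + 4) = (-10 + 4*(-2))*(-54 + 4) = (-10 - 8)*(-50) = -18*(-50) = 900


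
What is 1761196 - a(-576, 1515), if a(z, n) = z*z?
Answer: 1429420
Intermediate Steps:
a(z, n) = z²
1761196 - a(-576, 1515) = 1761196 - 1*(-576)² = 1761196 - 1*331776 = 1761196 - 331776 = 1429420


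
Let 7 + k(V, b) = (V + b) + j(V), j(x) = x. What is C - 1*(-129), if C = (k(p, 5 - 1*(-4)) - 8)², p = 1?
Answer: 145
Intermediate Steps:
k(V, b) = -7 + b + 2*V (k(V, b) = -7 + ((V + b) + V) = -7 + (b + 2*V) = -7 + b + 2*V)
C = 16 (C = ((-7 + (5 - 1*(-4)) + 2*1) - 8)² = ((-7 + (5 + 4) + 2) - 8)² = ((-7 + 9 + 2) - 8)² = (4 - 8)² = (-4)² = 16)
C - 1*(-129) = 16 - 1*(-129) = 16 + 129 = 145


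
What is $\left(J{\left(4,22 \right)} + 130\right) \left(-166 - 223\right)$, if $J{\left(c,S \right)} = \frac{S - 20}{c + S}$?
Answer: $- \frac{657799}{13} \approx -50600.0$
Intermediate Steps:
$J{\left(c,S \right)} = \frac{-20 + S}{S + c}$
$\left(J{\left(4,22 \right)} + 130\right) \left(-166 - 223\right) = \left(\frac{-20 + 22}{22 + 4} + 130\right) \left(-166 - 223\right) = \left(\frac{1}{26} \cdot 2 + 130\right) \left(-389\right) = \left(\frac{1}{13} + 130\right) \left(-389\right) = \frac{1691}{13} \left(-389\right) = - \frac{657799}{13}$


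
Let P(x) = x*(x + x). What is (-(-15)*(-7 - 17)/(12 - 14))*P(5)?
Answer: 9000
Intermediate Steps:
P(x) = 2*x**2 (P(x) = x*(2*x) = 2*x**2)
(-(-15)*(-7 - 17)/(12 - 14))*P(5) = (-(-15)*(-7 - 17)/(12 - 14))*(2*5**2) = (-(-15)*(-24/(-2)))*(2*25) = -(-15)*(-24*(-1/2))*50 = -(-15)*12*50 = -15*(-12)*50 = 180*50 = 9000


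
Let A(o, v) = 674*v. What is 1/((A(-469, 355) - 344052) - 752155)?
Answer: -1/856937 ≈ -1.1669e-6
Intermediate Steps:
1/((A(-469, 355) - 344052) - 752155) = 1/((674*355 - 344052) - 752155) = 1/((239270 - 344052) - 752155) = 1/(-104782 - 752155) = 1/(-856937) = -1/856937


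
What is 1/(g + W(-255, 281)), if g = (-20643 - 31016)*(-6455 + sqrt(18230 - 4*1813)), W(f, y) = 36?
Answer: 333458881/111165528853031343 + 51659*sqrt(10978)/111165528853031343 ≈ 3.0483e-9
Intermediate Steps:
g = 333458845 - 51659*sqrt(10978) (g = -51659*(-6455 + sqrt(18230 - 7252)) = -51659*(-6455 + sqrt(10978)) = 333458845 - 51659*sqrt(10978) ≈ 3.2805e+8)
1/(g + W(-255, 281)) = 1/((333458845 - 51659*sqrt(10978)) + 36) = 1/(333458881 - 51659*sqrt(10978))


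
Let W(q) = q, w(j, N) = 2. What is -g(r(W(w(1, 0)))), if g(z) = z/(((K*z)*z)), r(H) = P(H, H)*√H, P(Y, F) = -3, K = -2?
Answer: -√2/12 ≈ -0.11785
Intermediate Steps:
r(H) = -3*√H
g(z) = -1/(2*z) (g(z) = z/(((-2*z)*z)) = z/((-2*z²)) = z*(-1/(2*z²)) = -1/(2*z))
-g(r(W(w(1, 0)))) = -(-1)/(2*((-3*√2))) = -(-1)*(-√2/6)/2 = -√2/12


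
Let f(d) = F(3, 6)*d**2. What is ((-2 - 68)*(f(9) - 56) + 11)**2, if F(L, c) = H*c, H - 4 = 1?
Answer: 27612136561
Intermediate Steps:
H = 5 (H = 4 + 1 = 5)
F(L, c) = 5*c
f(d) = 30*d**2 (f(d) = (5*6)*d**2 = 30*d**2)
((-2 - 68)*(f(9) - 56) + 11)**2 = ((-2 - 68)*(30*9**2 - 56) + 11)**2 = (-70*(30*81 - 56) + 11)**2 = (-70*(2430 - 56) + 11)**2 = (-70*2374 + 11)**2 = (-166180 + 11)**2 = (-166169)**2 = 27612136561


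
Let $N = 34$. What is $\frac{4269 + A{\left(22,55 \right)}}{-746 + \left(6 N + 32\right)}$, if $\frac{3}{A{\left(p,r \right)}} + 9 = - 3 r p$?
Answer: $- \frac{2589148}{309315} \approx -8.3706$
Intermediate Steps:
$A{\left(p,r \right)} = \frac{3}{-9 - 3 p r}$ ($A{\left(p,r \right)} = \frac{3}{-9 + - 3 r p} = \frac{3}{-9 - 3 p r}$)
$\frac{4269 + A{\left(22,55 \right)}}{-746 + \left(6 N + 32\right)} = \frac{4269 - \frac{1}{3 + 22 \cdot 55}}{-746 + \left(6 \cdot 34 + 32\right)} = \frac{4269 - \frac{1}{3 + 1210}}{-746 + \left(204 + 32\right)} = \frac{4269 - \frac{1}{1213}}{-746 + 236} = \frac{4269 - \frac{1}{1213}}{-510} = \left(4269 - \frac{1}{1213}\right) \left(- \frac{1}{510}\right) = \frac{5178296}{1213} \left(- \frac{1}{510}\right) = - \frac{2589148}{309315}$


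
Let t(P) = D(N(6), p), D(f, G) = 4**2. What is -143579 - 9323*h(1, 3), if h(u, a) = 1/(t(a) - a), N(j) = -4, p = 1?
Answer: -1875850/13 ≈ -1.4430e+5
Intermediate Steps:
D(f, G) = 16
t(P) = 16
h(u, a) = 1/(16 - a)
-143579 - 9323*h(1, 3) = -143579 - (-9323)/(-16 + 3) = -143579 - (-9323)/(-13) = -143579 - (-9323)*(-1)/13 = -143579 - 9323*1/13 = -143579 - 9323/13 = -1875850/13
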